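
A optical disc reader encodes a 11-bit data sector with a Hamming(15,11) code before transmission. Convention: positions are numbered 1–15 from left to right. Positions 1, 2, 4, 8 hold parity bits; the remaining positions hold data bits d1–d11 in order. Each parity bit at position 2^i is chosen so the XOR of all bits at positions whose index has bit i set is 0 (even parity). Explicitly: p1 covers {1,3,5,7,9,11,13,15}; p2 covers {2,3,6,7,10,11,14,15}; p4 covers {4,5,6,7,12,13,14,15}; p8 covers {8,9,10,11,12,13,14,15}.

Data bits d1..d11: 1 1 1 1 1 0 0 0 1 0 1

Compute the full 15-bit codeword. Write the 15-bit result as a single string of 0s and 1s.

001111111000101

Place data at non-parity positions: p1 p2 1 p4 1 1 1 p8 1 0 0 0 1 0 1
p1 (pos 1,3,5,7,9,11,13,15): XOR of data positions = 1⊕1⊕1⊕1⊕0⊕1⊕1 = 0
p2 (pos 2,3,6,7,10,11,14,15): XOR of data positions = 1⊕1⊕1⊕0⊕0⊕0⊕1 = 0
p4 (pos 4,5,6,7,12,13,14,15): XOR of data positions = 1⊕1⊕1⊕0⊕1⊕0⊕1 = 1
p8 (pos 8,9,10,11,12,13,14,15): XOR of data positions = 1⊕0⊕0⊕0⊕1⊕0⊕1 = 1
Codeword: 001111111000101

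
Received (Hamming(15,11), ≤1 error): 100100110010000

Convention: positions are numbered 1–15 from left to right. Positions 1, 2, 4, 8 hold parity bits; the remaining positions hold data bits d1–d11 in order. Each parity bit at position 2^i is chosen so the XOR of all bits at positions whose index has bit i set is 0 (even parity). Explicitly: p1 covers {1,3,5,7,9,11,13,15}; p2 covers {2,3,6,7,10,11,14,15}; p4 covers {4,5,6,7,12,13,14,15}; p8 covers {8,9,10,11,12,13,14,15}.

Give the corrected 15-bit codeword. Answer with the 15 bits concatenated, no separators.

s1 (pos 1,3,5,7,9,11,13,15): 1⊕0⊕0⊕1⊕0⊕1⊕0⊕0 = 1
s2 (pos 2,3,6,7,10,11,14,15): 0⊕0⊕0⊕1⊕0⊕1⊕0⊕0 = 0
s4 (pos 4,5,6,7,12,13,14,15): 1⊕0⊕0⊕1⊕0⊕0⊕0⊕0 = 0
s8 (pos 8,9,10,11,12,13,14,15): 1⊕0⊕0⊕1⊕0⊕0⊕0⊕0 = 0
Syndrome s8…s1 = 0001 → error at position 1.
Flip position 1: 100100110010000 → 000100110010000

000100110010000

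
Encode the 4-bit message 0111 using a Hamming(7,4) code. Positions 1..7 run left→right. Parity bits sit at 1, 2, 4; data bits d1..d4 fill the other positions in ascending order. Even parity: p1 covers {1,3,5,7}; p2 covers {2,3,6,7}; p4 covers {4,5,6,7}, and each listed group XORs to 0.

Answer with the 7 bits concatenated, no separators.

0001111

Place data at non-parity positions: p1 p2 0 p4 1 1 1
p1 (pos 1,3,5,7): XOR of data positions = 0⊕1⊕1 = 0
p2 (pos 2,3,6,7): XOR of data positions = 0⊕1⊕1 = 0
p4 (pos 4,5,6,7): XOR of data positions = 1⊕1⊕1 = 1
Codeword: 0001111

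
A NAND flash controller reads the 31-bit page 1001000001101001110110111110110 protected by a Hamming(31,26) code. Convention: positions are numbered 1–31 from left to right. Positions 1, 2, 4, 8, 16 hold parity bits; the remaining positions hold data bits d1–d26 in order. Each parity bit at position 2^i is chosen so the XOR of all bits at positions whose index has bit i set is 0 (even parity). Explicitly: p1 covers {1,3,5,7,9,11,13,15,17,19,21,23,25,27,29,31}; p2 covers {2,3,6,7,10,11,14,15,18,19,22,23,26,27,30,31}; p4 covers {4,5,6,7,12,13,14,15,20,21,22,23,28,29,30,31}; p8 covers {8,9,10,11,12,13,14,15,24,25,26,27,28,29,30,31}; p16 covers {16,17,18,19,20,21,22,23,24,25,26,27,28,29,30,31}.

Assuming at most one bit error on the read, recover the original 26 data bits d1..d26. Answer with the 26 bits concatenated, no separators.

s1 (pos 1,3,5,7,9,11,13,15,17,19,21,23,25,27,29,31): 1⊕0⊕0⊕0⊕0⊕1⊕1⊕0⊕1⊕0⊕1⊕1⊕1⊕1⊕1⊕0 = 1
s2 (pos 2,3,6,7,10,11,14,15,18,19,22,23,26,27,30,31): 0⊕0⊕0⊕0⊕1⊕1⊕0⊕0⊕1⊕0⊕0⊕1⊕1⊕1⊕1⊕0 = 1
s4 (pos 4,5,6,7,12,13,14,15,20,21,22,23,28,29,30,31): 1⊕0⊕0⊕0⊕0⊕1⊕0⊕0⊕1⊕1⊕0⊕1⊕0⊕1⊕1⊕0 = 1
s8 (pos 8,9,10,11,12,13,14,15,24,25,26,27,28,29,30,31): 0⊕0⊕1⊕1⊕0⊕1⊕0⊕0⊕1⊕1⊕1⊕1⊕0⊕1⊕1⊕0 = 1
s16 (pos 16,17,18,19,20,21,22,23,24,25,26,27,28,29,30,31): 1⊕1⊕1⊕0⊕1⊕1⊕0⊕1⊕1⊕1⊕1⊕1⊕0⊕1⊕1⊕0 = 0
Syndrome s16…s1 = 01111 → error at position 15.
Flip position 15: 1001000001101001110110111110110 → 1001000001101011110110111110110
Read data bits from positions 3,5,6,7,9,10,11,12,13,14,15,17,18,19,20,21,22,23,24,25,26,27,28,29,30,31: 00000110101110110111110110

00000110101110110111110110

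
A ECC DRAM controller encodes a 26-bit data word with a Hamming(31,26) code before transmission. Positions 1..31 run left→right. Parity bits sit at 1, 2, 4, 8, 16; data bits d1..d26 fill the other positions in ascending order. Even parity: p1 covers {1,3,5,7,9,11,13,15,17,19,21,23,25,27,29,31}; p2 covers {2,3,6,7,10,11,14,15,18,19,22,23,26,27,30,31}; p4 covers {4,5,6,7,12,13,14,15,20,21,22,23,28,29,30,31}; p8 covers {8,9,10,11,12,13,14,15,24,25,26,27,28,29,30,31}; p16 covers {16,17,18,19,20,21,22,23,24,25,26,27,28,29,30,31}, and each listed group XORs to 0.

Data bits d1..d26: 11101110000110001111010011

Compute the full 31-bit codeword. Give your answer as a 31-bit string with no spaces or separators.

Place data at non-parity positions: p1 p2 1 p4 1 1 0 p8 1 1 1 0 0 0 0 p16 1 1 0 0 0 1 1 1 1 0 1 0 0 1 1
p1 (pos 1,3,5,7,9,11,13,15,17,19,21,23,25,27,29,31): XOR of data positions = 1⊕1⊕0⊕1⊕1⊕0⊕0⊕1⊕0⊕0⊕1⊕1⊕1⊕0⊕1 = 1
p2 (pos 2,3,6,7,10,11,14,15,18,19,22,23,26,27,30,31): XOR of data positions = 1⊕1⊕0⊕1⊕1⊕0⊕0⊕1⊕0⊕1⊕1⊕0⊕1⊕1⊕1 = 0
p4 (pos 4,5,6,7,12,13,14,15,20,21,22,23,28,29,30,31): XOR of data positions = 1⊕1⊕0⊕0⊕0⊕0⊕0⊕0⊕0⊕1⊕1⊕0⊕0⊕1⊕1 = 0
p8 (pos 8,9,10,11,12,13,14,15,24,25,26,27,28,29,30,31): XOR of data positions = 1⊕1⊕1⊕0⊕0⊕0⊕0⊕1⊕1⊕0⊕1⊕0⊕0⊕1⊕1 = 0
p16 (pos 16,17,18,19,20,21,22,23,24,25,26,27,28,29,30,31): XOR of data positions = 1⊕1⊕0⊕0⊕0⊕1⊕1⊕1⊕1⊕0⊕1⊕0⊕0⊕1⊕1 = 1
Codeword: 1010110011100001110001111010011

1010110011100001110001111010011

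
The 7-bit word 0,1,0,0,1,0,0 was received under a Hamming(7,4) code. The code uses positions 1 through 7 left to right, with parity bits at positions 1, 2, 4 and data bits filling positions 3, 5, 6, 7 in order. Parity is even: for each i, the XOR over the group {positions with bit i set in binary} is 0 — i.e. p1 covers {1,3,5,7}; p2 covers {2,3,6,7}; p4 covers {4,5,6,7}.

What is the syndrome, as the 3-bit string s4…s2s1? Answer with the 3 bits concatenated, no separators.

111

s1 (pos 1,3,5,7): 0⊕0⊕1⊕0 = 1
s2 (pos 2,3,6,7): 1⊕0⊕0⊕0 = 1
s4 (pos 4,5,6,7): 0⊕1⊕0⊕0 = 1
Syndrome s4…s1 = 111 → error at position 7.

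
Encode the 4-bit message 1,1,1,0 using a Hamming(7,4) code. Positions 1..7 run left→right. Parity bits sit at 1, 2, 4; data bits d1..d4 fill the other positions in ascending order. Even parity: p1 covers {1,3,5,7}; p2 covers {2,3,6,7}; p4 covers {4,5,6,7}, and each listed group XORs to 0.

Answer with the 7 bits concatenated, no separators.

0010110

Place data at non-parity positions: p1 p2 1 p4 1 1 0
p1 (pos 1,3,5,7): XOR of data positions = 1⊕1⊕0 = 0
p2 (pos 2,3,6,7): XOR of data positions = 1⊕1⊕0 = 0
p4 (pos 4,5,6,7): XOR of data positions = 1⊕1⊕0 = 0
Codeword: 0010110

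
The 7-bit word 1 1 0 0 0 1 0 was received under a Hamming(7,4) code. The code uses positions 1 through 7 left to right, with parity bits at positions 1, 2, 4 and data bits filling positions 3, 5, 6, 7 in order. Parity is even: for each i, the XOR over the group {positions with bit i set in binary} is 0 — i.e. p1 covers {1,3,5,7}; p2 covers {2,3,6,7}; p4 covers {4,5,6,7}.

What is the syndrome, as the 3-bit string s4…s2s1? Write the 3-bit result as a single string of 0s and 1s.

s1 (pos 1,3,5,7): 1⊕0⊕0⊕0 = 1
s2 (pos 2,3,6,7): 1⊕0⊕1⊕0 = 0
s4 (pos 4,5,6,7): 0⊕0⊕1⊕0 = 1
Syndrome s4…s1 = 101 → error at position 5.

101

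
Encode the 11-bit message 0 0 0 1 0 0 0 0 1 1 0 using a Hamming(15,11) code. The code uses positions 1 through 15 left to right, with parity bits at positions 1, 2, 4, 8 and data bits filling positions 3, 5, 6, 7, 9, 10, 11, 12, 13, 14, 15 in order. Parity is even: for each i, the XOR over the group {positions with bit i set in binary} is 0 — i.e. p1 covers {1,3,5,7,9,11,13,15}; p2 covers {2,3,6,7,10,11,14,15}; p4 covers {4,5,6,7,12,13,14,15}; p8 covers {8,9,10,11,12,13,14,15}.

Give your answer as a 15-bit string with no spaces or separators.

Place data at non-parity positions: p1 p2 0 p4 0 0 1 p8 0 0 0 0 1 1 0
p1 (pos 1,3,5,7,9,11,13,15): XOR of data positions = 0⊕0⊕1⊕0⊕0⊕1⊕0 = 0
p2 (pos 2,3,6,7,10,11,14,15): XOR of data positions = 0⊕0⊕1⊕0⊕0⊕1⊕0 = 0
p4 (pos 4,5,6,7,12,13,14,15): XOR of data positions = 0⊕0⊕1⊕0⊕1⊕1⊕0 = 1
p8 (pos 8,9,10,11,12,13,14,15): XOR of data positions = 0⊕0⊕0⊕0⊕1⊕1⊕0 = 0
Codeword: 000100100000110

000100100000110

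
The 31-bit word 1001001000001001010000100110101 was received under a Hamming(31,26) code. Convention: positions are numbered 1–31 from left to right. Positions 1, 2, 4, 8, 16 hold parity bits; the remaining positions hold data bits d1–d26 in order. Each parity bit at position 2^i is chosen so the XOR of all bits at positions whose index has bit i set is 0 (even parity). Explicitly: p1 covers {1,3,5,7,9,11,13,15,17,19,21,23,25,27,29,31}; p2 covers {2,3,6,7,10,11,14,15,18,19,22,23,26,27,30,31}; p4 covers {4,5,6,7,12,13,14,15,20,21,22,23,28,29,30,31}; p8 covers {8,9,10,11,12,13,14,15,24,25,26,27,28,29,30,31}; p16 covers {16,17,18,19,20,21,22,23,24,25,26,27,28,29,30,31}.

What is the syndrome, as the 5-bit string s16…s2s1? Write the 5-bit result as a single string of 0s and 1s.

11001

s1 (pos 1,3,5,7,9,11,13,15,17,19,21,23,25,27,29,31): 1⊕0⊕0⊕1⊕0⊕0⊕1⊕0⊕0⊕0⊕0⊕1⊕0⊕1⊕1⊕1 = 1
s2 (pos 2,3,6,7,10,11,14,15,18,19,22,23,26,27,30,31): 0⊕0⊕0⊕1⊕0⊕0⊕0⊕0⊕1⊕0⊕0⊕1⊕1⊕1⊕0⊕1 = 0
s4 (pos 4,5,6,7,12,13,14,15,20,21,22,23,28,29,30,31): 1⊕0⊕0⊕1⊕0⊕1⊕0⊕0⊕0⊕0⊕0⊕1⊕0⊕1⊕0⊕1 = 0
s8 (pos 8,9,10,11,12,13,14,15,24,25,26,27,28,29,30,31): 0⊕0⊕0⊕0⊕0⊕1⊕0⊕0⊕0⊕0⊕1⊕1⊕0⊕1⊕0⊕1 = 1
s16 (pos 16,17,18,19,20,21,22,23,24,25,26,27,28,29,30,31): 1⊕0⊕1⊕0⊕0⊕0⊕0⊕1⊕0⊕0⊕1⊕1⊕0⊕1⊕0⊕1 = 1
Syndrome s16…s1 = 11001 → error at position 25.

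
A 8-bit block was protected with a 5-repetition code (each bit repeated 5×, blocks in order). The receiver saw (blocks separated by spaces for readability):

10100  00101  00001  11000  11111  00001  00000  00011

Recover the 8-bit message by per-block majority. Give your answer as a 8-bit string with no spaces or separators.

Block 1 (10100): 2 ones → 0
Block 2 (00101): 2 ones → 0
Block 3 (00001): 1 one → 0
Block 4 (11000): 2 ones → 0
Block 5 (11111): 5 ones → 1
Block 6 (00001): 1 one → 0
Block 7 (00000): 0 ones → 0
Block 8 (00011): 2 ones → 0

00001000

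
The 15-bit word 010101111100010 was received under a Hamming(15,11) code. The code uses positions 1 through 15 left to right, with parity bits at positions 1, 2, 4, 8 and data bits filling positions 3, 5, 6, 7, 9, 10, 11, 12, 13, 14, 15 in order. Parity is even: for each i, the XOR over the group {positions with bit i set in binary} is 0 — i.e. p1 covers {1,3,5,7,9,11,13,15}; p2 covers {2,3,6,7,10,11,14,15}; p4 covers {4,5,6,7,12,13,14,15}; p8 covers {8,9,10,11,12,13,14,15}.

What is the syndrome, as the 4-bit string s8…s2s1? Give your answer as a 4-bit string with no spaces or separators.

0010

s1 (pos 1,3,5,7,9,11,13,15): 0⊕0⊕0⊕1⊕1⊕0⊕0⊕0 = 0
s2 (pos 2,3,6,7,10,11,14,15): 1⊕0⊕1⊕1⊕1⊕0⊕1⊕0 = 1
s4 (pos 4,5,6,7,12,13,14,15): 1⊕0⊕1⊕1⊕0⊕0⊕1⊕0 = 0
s8 (pos 8,9,10,11,12,13,14,15): 1⊕1⊕1⊕0⊕0⊕0⊕1⊕0 = 0
Syndrome s8…s1 = 0010 → error at position 2.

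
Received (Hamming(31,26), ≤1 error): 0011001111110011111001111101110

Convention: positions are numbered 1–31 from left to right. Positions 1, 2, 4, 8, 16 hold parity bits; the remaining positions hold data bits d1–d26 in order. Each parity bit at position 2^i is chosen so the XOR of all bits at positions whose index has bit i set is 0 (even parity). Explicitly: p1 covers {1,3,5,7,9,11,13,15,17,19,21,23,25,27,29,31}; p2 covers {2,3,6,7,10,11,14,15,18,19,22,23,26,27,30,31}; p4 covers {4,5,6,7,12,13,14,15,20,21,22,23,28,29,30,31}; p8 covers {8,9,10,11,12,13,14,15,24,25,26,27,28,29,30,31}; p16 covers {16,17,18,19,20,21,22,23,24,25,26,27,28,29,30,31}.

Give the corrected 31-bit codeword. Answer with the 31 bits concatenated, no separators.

0011011111110011111001111101110

s1 (pos 1,3,5,7,9,11,13,15,17,19,21,23,25,27,29,31): 0⊕1⊕0⊕1⊕1⊕1⊕0⊕1⊕1⊕1⊕0⊕1⊕1⊕0⊕1⊕0 = 0
s2 (pos 2,3,6,7,10,11,14,15,18,19,22,23,26,27,30,31): 0⊕1⊕0⊕1⊕1⊕1⊕0⊕1⊕1⊕1⊕1⊕1⊕1⊕0⊕1⊕0 = 1
s4 (pos 4,5,6,7,12,13,14,15,20,21,22,23,28,29,30,31): 1⊕0⊕0⊕1⊕1⊕0⊕0⊕1⊕0⊕0⊕1⊕1⊕1⊕1⊕1⊕0 = 1
s8 (pos 8,9,10,11,12,13,14,15,24,25,26,27,28,29,30,31): 1⊕1⊕1⊕1⊕1⊕0⊕0⊕1⊕1⊕1⊕1⊕0⊕1⊕1⊕1⊕0 = 0
s16 (pos 16,17,18,19,20,21,22,23,24,25,26,27,28,29,30,31): 1⊕1⊕1⊕1⊕0⊕0⊕1⊕1⊕1⊕1⊕1⊕0⊕1⊕1⊕1⊕0 = 0
Syndrome s16…s1 = 00110 → error at position 6.
Flip position 6: 0011001111110011111001111101110 → 0011011111110011111001111101110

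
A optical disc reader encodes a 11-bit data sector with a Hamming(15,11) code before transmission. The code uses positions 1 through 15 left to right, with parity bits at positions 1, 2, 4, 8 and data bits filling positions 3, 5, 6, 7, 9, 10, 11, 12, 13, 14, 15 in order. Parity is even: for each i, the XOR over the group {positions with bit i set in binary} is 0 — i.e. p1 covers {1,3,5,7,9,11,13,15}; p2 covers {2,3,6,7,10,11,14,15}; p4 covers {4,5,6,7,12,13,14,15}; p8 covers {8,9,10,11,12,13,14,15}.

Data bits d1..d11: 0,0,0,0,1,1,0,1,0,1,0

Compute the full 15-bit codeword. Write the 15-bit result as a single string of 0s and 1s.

100000001101010

Place data at non-parity positions: p1 p2 0 p4 0 0 0 p8 1 1 0 1 0 1 0
p1 (pos 1,3,5,7,9,11,13,15): XOR of data positions = 0⊕0⊕0⊕1⊕0⊕0⊕0 = 1
p2 (pos 2,3,6,7,10,11,14,15): XOR of data positions = 0⊕0⊕0⊕1⊕0⊕1⊕0 = 0
p4 (pos 4,5,6,7,12,13,14,15): XOR of data positions = 0⊕0⊕0⊕1⊕0⊕1⊕0 = 0
p8 (pos 8,9,10,11,12,13,14,15): XOR of data positions = 1⊕1⊕0⊕1⊕0⊕1⊕0 = 0
Codeword: 100000001101010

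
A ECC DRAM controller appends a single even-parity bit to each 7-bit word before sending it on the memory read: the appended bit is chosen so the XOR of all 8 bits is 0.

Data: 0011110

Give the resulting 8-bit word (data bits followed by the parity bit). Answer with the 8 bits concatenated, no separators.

XOR of the 7 data bits: 0⊕0⊕1⊕1⊕1⊕1⊕0 = 0
Parity bit = 0 (so all 8 bits XOR to 0).

00111100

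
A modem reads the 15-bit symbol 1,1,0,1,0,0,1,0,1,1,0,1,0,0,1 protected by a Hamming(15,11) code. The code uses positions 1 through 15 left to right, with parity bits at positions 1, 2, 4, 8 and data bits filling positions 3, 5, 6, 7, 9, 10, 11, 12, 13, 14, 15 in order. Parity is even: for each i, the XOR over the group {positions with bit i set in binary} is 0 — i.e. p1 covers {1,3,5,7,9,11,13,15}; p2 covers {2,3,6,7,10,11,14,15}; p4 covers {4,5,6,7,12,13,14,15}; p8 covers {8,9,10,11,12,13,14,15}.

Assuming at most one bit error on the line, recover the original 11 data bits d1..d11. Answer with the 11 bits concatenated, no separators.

00011101001

s1 (pos 1,3,5,7,9,11,13,15): 1⊕0⊕0⊕1⊕1⊕0⊕0⊕1 = 0
s2 (pos 2,3,6,7,10,11,14,15): 1⊕0⊕0⊕1⊕1⊕0⊕0⊕1 = 0
s4 (pos 4,5,6,7,12,13,14,15): 1⊕0⊕0⊕1⊕1⊕0⊕0⊕1 = 0
s8 (pos 8,9,10,11,12,13,14,15): 0⊕1⊕1⊕0⊕1⊕0⊕0⊕1 = 0
Syndrome s8…s1 = 0000 → no error.
Read data bits from positions 3,5,6,7,9,10,11,12,13,14,15: 00011101001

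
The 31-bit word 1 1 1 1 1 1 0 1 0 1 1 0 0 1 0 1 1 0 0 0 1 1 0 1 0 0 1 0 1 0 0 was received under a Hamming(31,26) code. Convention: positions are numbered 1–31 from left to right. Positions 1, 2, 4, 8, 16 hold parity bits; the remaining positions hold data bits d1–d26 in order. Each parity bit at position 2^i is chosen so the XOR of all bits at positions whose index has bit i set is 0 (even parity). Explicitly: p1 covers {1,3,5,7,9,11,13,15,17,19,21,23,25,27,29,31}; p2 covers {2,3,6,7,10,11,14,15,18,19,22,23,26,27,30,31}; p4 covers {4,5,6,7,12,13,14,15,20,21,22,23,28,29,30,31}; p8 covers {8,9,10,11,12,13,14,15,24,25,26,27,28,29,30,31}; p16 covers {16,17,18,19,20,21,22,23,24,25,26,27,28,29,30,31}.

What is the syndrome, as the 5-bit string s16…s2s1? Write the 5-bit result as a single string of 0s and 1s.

11100

s1 (pos 1,3,5,7,9,11,13,15,17,19,21,23,25,27,29,31): 1⊕1⊕1⊕0⊕0⊕1⊕0⊕0⊕1⊕0⊕1⊕0⊕0⊕1⊕1⊕0 = 0
s2 (pos 2,3,6,7,10,11,14,15,18,19,22,23,26,27,30,31): 1⊕1⊕1⊕0⊕1⊕1⊕1⊕0⊕0⊕0⊕1⊕0⊕0⊕1⊕0⊕0 = 0
s4 (pos 4,5,6,7,12,13,14,15,20,21,22,23,28,29,30,31): 1⊕1⊕1⊕0⊕0⊕0⊕1⊕0⊕0⊕1⊕1⊕0⊕0⊕1⊕0⊕0 = 1
s8 (pos 8,9,10,11,12,13,14,15,24,25,26,27,28,29,30,31): 1⊕0⊕1⊕1⊕0⊕0⊕1⊕0⊕1⊕0⊕0⊕1⊕0⊕1⊕0⊕0 = 1
s16 (pos 16,17,18,19,20,21,22,23,24,25,26,27,28,29,30,31): 1⊕1⊕0⊕0⊕0⊕1⊕1⊕0⊕1⊕0⊕0⊕1⊕0⊕1⊕0⊕0 = 1
Syndrome s16…s1 = 11100 → error at position 28.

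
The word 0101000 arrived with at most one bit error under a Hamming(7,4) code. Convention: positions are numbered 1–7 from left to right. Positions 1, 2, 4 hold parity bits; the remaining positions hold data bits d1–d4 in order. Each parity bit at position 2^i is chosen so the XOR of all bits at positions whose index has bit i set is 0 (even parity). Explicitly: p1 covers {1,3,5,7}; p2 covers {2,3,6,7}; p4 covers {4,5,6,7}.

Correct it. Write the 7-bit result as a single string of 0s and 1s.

s1 (pos 1,3,5,7): 0⊕0⊕0⊕0 = 0
s2 (pos 2,3,6,7): 1⊕0⊕0⊕0 = 1
s4 (pos 4,5,6,7): 1⊕0⊕0⊕0 = 1
Syndrome s4…s1 = 110 → error at position 6.
Flip position 6: 0101000 → 0101010

0101010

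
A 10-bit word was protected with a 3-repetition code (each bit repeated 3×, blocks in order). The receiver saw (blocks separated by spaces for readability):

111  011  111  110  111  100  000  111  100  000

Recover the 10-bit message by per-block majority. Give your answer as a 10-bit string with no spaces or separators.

1111100100

Block 1 (111): 3 ones → 1
Block 2 (011): 2 ones → 1
Block 3 (111): 3 ones → 1
Block 4 (110): 2 ones → 1
Block 5 (111): 3 ones → 1
Block 6 (100): 1 one → 0
Block 7 (000): 0 ones → 0
Block 8 (111): 3 ones → 1
Block 9 (100): 1 one → 0
Block 10 (000): 0 ones → 0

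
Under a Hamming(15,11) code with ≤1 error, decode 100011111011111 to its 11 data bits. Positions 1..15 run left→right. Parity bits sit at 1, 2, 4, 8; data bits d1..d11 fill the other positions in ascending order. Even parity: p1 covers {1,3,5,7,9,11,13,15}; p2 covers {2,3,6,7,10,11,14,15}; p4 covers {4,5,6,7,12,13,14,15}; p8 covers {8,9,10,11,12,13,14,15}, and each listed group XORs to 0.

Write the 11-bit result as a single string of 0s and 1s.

01111011110

s1 (pos 1,3,5,7,9,11,13,15): 1⊕0⊕1⊕1⊕1⊕1⊕1⊕1 = 1
s2 (pos 2,3,6,7,10,11,14,15): 0⊕0⊕1⊕1⊕0⊕1⊕1⊕1 = 1
s4 (pos 4,5,6,7,12,13,14,15): 0⊕1⊕1⊕1⊕1⊕1⊕1⊕1 = 1
s8 (pos 8,9,10,11,12,13,14,15): 1⊕1⊕0⊕1⊕1⊕1⊕1⊕1 = 1
Syndrome s8…s1 = 1111 → error at position 15.
Flip position 15: 100011111011111 → 100011111011110
Read data bits from positions 3,5,6,7,9,10,11,12,13,14,15: 01111011110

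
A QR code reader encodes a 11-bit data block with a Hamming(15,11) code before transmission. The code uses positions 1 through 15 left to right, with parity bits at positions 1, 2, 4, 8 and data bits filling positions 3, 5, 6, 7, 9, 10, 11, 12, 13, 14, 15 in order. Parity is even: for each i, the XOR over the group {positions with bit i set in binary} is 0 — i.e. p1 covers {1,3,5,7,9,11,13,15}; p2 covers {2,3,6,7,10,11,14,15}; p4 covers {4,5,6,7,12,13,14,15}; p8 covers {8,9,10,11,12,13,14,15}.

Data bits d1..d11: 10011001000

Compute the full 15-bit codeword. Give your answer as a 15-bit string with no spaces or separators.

Place data at non-parity positions: p1 p2 1 p4 0 0 1 p8 1 0 0 1 0 0 0
p1 (pos 1,3,5,7,9,11,13,15): XOR of data positions = 1⊕0⊕1⊕1⊕0⊕0⊕0 = 1
p2 (pos 2,3,6,7,10,11,14,15): XOR of data positions = 1⊕0⊕1⊕0⊕0⊕0⊕0 = 0
p4 (pos 4,5,6,7,12,13,14,15): XOR of data positions = 0⊕0⊕1⊕1⊕0⊕0⊕0 = 0
p8 (pos 8,9,10,11,12,13,14,15): XOR of data positions = 1⊕0⊕0⊕1⊕0⊕0⊕0 = 0
Codeword: 101000101001000

101000101001000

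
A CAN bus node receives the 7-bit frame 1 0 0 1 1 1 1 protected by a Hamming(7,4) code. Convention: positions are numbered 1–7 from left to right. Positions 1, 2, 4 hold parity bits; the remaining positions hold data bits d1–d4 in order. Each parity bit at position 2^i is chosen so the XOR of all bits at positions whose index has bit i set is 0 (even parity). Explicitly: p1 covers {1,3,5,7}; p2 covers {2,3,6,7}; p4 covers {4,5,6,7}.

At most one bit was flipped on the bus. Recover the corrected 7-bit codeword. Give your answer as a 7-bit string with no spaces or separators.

0001111

s1 (pos 1,3,5,7): 1⊕0⊕1⊕1 = 1
s2 (pos 2,3,6,7): 0⊕0⊕1⊕1 = 0
s4 (pos 4,5,6,7): 1⊕1⊕1⊕1 = 0
Syndrome s4…s1 = 001 → error at position 1.
Flip position 1: 1001111 → 0001111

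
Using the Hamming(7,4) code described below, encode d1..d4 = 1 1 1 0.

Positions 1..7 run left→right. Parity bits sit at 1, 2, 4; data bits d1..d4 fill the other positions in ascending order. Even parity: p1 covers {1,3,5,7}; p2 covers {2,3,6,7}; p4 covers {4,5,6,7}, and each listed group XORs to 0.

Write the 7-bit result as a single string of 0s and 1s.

0010110

Place data at non-parity positions: p1 p2 1 p4 1 1 0
p1 (pos 1,3,5,7): XOR of data positions = 1⊕1⊕0 = 0
p2 (pos 2,3,6,7): XOR of data positions = 1⊕1⊕0 = 0
p4 (pos 4,5,6,7): XOR of data positions = 1⊕1⊕0 = 0
Codeword: 0010110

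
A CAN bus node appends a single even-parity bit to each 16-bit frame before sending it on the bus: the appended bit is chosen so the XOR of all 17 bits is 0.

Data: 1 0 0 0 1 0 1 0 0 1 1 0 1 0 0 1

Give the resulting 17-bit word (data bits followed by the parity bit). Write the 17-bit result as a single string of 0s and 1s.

10001010011010011

XOR of the 16 data bits: 1⊕0⊕0⊕0⊕1⊕0⊕1⊕0⊕0⊕1⊕1⊕0⊕1⊕0⊕0⊕1 = 1
Parity bit = 1 (so all 17 bits XOR to 0).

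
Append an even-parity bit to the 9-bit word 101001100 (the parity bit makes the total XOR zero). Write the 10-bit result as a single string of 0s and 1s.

XOR of the 9 data bits: 1⊕0⊕1⊕0⊕0⊕1⊕1⊕0⊕0 = 0
Parity bit = 0 (so all 10 bits XOR to 0).

1010011000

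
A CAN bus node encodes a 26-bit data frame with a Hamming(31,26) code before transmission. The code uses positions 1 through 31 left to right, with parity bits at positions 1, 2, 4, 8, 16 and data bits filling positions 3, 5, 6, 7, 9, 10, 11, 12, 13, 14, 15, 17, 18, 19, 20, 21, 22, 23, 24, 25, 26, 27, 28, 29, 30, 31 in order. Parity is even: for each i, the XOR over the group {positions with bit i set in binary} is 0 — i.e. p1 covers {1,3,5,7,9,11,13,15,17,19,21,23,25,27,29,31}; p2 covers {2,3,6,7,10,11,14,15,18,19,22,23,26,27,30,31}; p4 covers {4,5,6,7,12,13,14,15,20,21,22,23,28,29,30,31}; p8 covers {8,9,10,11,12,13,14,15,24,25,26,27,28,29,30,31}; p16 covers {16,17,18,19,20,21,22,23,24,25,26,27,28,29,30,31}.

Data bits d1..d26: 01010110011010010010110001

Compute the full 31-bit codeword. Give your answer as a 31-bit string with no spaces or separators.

Place data at non-parity positions: p1 p2 0 p4 1 0 1 p8 0 1 1 0 0 1 1 p16 0 1 0 0 1 0 0 1 0 1 1 0 0 0 1
p1 (pos 1,3,5,7,9,11,13,15,17,19,21,23,25,27,29,31): XOR of data positions = 0⊕1⊕1⊕0⊕1⊕0⊕1⊕0⊕0⊕1⊕0⊕0⊕1⊕0⊕1 = 1
p2 (pos 2,3,6,7,10,11,14,15,18,19,22,23,26,27,30,31): XOR of data positions = 0⊕0⊕1⊕1⊕1⊕1⊕1⊕1⊕0⊕0⊕0⊕1⊕1⊕0⊕1 = 1
p4 (pos 4,5,6,7,12,13,14,15,20,21,22,23,28,29,30,31): XOR of data positions = 1⊕0⊕1⊕0⊕0⊕1⊕1⊕0⊕1⊕0⊕0⊕0⊕0⊕0⊕1 = 0
p8 (pos 8,9,10,11,12,13,14,15,24,25,26,27,28,29,30,31): XOR of data positions = 0⊕1⊕1⊕0⊕0⊕1⊕1⊕1⊕0⊕1⊕1⊕0⊕0⊕0⊕1 = 0
p16 (pos 16,17,18,19,20,21,22,23,24,25,26,27,28,29,30,31): XOR of data positions = 0⊕1⊕0⊕0⊕1⊕0⊕0⊕1⊕0⊕1⊕1⊕0⊕0⊕0⊕1 = 0
Codeword: 1100101001100110010010010110001

1100101001100110010010010110001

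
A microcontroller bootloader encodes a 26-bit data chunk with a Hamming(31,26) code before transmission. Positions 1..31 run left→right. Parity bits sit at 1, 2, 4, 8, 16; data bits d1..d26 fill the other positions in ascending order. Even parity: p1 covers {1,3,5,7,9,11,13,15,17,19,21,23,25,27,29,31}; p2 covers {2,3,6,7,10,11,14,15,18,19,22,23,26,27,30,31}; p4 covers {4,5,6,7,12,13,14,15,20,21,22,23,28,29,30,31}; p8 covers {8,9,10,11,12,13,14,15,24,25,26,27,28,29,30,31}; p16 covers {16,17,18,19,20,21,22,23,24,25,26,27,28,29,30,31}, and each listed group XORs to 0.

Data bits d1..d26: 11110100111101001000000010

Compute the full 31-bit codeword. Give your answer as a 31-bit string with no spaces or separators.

Place data at non-parity positions: p1 p2 1 p4 1 1 1 p8 0 1 0 0 1 1 1 p16 1 0 1 0 0 1 0 0 0 0 0 0 0 1 0
p1 (pos 1,3,5,7,9,11,13,15,17,19,21,23,25,27,29,31): XOR of data positions = 1⊕1⊕1⊕0⊕0⊕1⊕1⊕1⊕1⊕0⊕0⊕0⊕0⊕0⊕0 = 1
p2 (pos 2,3,6,7,10,11,14,15,18,19,22,23,26,27,30,31): XOR of data positions = 1⊕1⊕1⊕1⊕0⊕1⊕1⊕0⊕1⊕1⊕0⊕0⊕0⊕1⊕0 = 1
p4 (pos 4,5,6,7,12,13,14,15,20,21,22,23,28,29,30,31): XOR of data positions = 1⊕1⊕1⊕0⊕1⊕1⊕1⊕0⊕0⊕1⊕0⊕0⊕0⊕1⊕0 = 0
p8 (pos 8,9,10,11,12,13,14,15,24,25,26,27,28,29,30,31): XOR of data positions = 0⊕1⊕0⊕0⊕1⊕1⊕1⊕0⊕0⊕0⊕0⊕0⊕0⊕1⊕0 = 1
p16 (pos 16,17,18,19,20,21,22,23,24,25,26,27,28,29,30,31): XOR of data positions = 1⊕0⊕1⊕0⊕0⊕1⊕0⊕0⊕0⊕0⊕0⊕0⊕0⊕1⊕0 = 0
Codeword: 1110111101001110101001000000010

1110111101001110101001000000010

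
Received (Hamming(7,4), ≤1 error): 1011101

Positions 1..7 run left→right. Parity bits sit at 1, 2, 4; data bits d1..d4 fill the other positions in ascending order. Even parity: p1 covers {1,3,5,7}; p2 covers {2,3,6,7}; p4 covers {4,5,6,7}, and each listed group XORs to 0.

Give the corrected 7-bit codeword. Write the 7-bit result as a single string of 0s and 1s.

1010101

s1 (pos 1,3,5,7): 1⊕1⊕1⊕1 = 0
s2 (pos 2,3,6,7): 0⊕1⊕0⊕1 = 0
s4 (pos 4,5,6,7): 1⊕1⊕0⊕1 = 1
Syndrome s4…s1 = 100 → error at position 4.
Flip position 4: 1011101 → 1010101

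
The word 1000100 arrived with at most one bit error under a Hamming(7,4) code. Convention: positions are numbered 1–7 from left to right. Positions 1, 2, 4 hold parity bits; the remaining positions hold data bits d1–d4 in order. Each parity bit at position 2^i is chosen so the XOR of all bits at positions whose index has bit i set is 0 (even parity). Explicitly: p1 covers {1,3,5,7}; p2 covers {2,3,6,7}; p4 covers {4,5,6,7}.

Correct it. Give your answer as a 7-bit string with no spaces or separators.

s1 (pos 1,3,5,7): 1⊕0⊕1⊕0 = 0
s2 (pos 2,3,6,7): 0⊕0⊕0⊕0 = 0
s4 (pos 4,5,6,7): 0⊕1⊕0⊕0 = 1
Syndrome s4…s1 = 100 → error at position 4.
Flip position 4: 1000100 → 1001100

1001100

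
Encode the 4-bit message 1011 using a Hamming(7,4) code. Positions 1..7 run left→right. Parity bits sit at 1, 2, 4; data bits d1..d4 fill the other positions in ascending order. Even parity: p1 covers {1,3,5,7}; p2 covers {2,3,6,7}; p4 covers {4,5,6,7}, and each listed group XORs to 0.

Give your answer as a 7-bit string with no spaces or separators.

0110011

Place data at non-parity positions: p1 p2 1 p4 0 1 1
p1 (pos 1,3,5,7): XOR of data positions = 1⊕0⊕1 = 0
p2 (pos 2,3,6,7): XOR of data positions = 1⊕1⊕1 = 1
p4 (pos 4,5,6,7): XOR of data positions = 0⊕1⊕1 = 0
Codeword: 0110011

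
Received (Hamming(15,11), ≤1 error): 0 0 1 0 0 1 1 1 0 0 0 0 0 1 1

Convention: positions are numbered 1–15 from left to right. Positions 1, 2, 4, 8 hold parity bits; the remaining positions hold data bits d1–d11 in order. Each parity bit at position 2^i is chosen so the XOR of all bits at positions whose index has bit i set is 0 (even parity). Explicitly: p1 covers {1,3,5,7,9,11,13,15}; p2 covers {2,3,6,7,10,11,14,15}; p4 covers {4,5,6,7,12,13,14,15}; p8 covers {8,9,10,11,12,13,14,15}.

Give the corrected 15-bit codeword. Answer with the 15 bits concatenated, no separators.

001001110010011

s1 (pos 1,3,5,7,9,11,13,15): 0⊕1⊕0⊕1⊕0⊕0⊕0⊕1 = 1
s2 (pos 2,3,6,7,10,11,14,15): 0⊕1⊕1⊕1⊕0⊕0⊕1⊕1 = 1
s4 (pos 4,5,6,7,12,13,14,15): 0⊕0⊕1⊕1⊕0⊕0⊕1⊕1 = 0
s8 (pos 8,9,10,11,12,13,14,15): 1⊕0⊕0⊕0⊕0⊕0⊕1⊕1 = 1
Syndrome s8…s1 = 1011 → error at position 11.
Flip position 11: 001001110000011 → 001001110010011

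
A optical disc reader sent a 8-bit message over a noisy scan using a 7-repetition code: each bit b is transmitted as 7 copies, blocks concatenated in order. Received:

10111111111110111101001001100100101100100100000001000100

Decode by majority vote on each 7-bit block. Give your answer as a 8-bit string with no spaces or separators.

Block 1 (1011111): 6 ones → 1
Block 2 (1111110): 6 ones → 1
Block 3 (1111010): 5 ones → 1
Block 4 (0100110): 3 ones → 0
Block 5 (0100101): 3 ones → 0
Block 6 (1001001): 3 ones → 0
Block 7 (0000000): 0 ones → 0
Block 8 (1000100): 2 ones → 0

11100000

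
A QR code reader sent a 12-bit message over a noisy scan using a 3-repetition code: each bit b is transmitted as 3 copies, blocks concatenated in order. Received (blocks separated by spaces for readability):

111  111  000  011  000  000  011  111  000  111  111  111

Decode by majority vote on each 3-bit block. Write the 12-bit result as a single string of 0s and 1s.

110100110111

Block 1 (111): 3 ones → 1
Block 2 (111): 3 ones → 1
Block 3 (000): 0 ones → 0
Block 4 (011): 2 ones → 1
Block 5 (000): 0 ones → 0
Block 6 (000): 0 ones → 0
Block 7 (011): 2 ones → 1
Block 8 (111): 3 ones → 1
Block 9 (000): 0 ones → 0
Block 10 (111): 3 ones → 1
Block 11 (111): 3 ones → 1
Block 12 (111): 3 ones → 1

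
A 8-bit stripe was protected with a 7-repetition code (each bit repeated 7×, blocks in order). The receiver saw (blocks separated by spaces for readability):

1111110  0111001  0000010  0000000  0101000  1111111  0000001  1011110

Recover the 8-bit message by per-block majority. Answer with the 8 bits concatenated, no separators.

11000101

Block 1 (1111110): 6 ones → 1
Block 2 (0111001): 4 ones → 1
Block 3 (0000010): 1 one → 0
Block 4 (0000000): 0 ones → 0
Block 5 (0101000): 2 ones → 0
Block 6 (1111111): 7 ones → 1
Block 7 (0000001): 1 one → 0
Block 8 (1011110): 5 ones → 1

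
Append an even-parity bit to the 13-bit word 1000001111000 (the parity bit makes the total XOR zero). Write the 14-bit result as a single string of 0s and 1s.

XOR of the 13 data bits: 1⊕0⊕0⊕0⊕0⊕0⊕1⊕1⊕1⊕1⊕0⊕0⊕0 = 1
Parity bit = 1 (so all 14 bits XOR to 0).

10000011110001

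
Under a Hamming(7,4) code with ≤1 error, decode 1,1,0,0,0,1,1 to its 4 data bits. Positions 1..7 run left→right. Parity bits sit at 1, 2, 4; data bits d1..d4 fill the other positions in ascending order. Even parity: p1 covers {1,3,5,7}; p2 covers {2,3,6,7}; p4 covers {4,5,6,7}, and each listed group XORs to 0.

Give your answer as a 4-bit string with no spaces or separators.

s1 (pos 1,3,5,7): 1⊕0⊕0⊕1 = 0
s2 (pos 2,3,6,7): 1⊕0⊕1⊕1 = 1
s4 (pos 4,5,6,7): 0⊕0⊕1⊕1 = 0
Syndrome s4…s1 = 010 → error at position 2.
Flip position 2: 1100011 → 1000011
Read data bits from positions 3,5,6,7: 0011

0011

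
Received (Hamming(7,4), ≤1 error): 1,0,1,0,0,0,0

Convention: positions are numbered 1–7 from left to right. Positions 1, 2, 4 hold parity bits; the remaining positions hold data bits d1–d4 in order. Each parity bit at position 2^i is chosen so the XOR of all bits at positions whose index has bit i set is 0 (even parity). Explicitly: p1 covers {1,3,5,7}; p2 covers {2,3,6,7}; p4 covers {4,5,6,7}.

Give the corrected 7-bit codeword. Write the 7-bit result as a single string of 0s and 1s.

1110000

s1 (pos 1,3,5,7): 1⊕1⊕0⊕0 = 0
s2 (pos 2,3,6,7): 0⊕1⊕0⊕0 = 1
s4 (pos 4,5,6,7): 0⊕0⊕0⊕0 = 0
Syndrome s4…s1 = 010 → error at position 2.
Flip position 2: 1010000 → 1110000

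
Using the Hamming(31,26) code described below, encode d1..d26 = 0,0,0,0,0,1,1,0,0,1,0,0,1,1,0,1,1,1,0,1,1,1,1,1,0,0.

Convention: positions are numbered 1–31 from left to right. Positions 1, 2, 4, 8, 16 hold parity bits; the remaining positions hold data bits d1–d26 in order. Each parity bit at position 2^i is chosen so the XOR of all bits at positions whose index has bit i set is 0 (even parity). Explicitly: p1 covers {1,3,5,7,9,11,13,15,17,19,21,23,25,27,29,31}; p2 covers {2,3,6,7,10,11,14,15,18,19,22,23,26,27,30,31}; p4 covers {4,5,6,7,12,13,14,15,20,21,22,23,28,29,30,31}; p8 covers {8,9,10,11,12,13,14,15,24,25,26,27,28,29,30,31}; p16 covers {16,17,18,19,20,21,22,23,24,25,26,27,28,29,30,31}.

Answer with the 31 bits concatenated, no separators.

1100000001100100011011101111100

Place data at non-parity positions: p1 p2 0 p4 0 0 0 p8 0 1 1 0 0 1 0 p16 0 1 1 0 1 1 1 0 1 1 1 1 1 0 0
p1 (pos 1,3,5,7,9,11,13,15,17,19,21,23,25,27,29,31): XOR of data positions = 0⊕0⊕0⊕0⊕1⊕0⊕0⊕0⊕1⊕1⊕1⊕1⊕1⊕1⊕0 = 1
p2 (pos 2,3,6,7,10,11,14,15,18,19,22,23,26,27,30,31): XOR of data positions = 0⊕0⊕0⊕1⊕1⊕1⊕0⊕1⊕1⊕1⊕1⊕1⊕1⊕0⊕0 = 1
p4 (pos 4,5,6,7,12,13,14,15,20,21,22,23,28,29,30,31): XOR of data positions = 0⊕0⊕0⊕0⊕0⊕1⊕0⊕0⊕1⊕1⊕1⊕1⊕1⊕0⊕0 = 0
p8 (pos 8,9,10,11,12,13,14,15,24,25,26,27,28,29,30,31): XOR of data positions = 0⊕1⊕1⊕0⊕0⊕1⊕0⊕0⊕1⊕1⊕1⊕1⊕1⊕0⊕0 = 0
p16 (pos 16,17,18,19,20,21,22,23,24,25,26,27,28,29,30,31): XOR of data positions = 0⊕1⊕1⊕0⊕1⊕1⊕1⊕0⊕1⊕1⊕1⊕1⊕1⊕0⊕0 = 0
Codeword: 1100000001100100011011101111100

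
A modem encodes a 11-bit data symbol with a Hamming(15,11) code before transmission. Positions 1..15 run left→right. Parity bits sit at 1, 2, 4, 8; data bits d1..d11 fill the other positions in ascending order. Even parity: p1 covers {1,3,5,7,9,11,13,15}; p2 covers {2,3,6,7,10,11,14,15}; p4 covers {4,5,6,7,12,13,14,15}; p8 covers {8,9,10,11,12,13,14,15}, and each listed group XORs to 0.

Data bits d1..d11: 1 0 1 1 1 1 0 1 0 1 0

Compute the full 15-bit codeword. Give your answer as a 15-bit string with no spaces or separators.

Place data at non-parity positions: p1 p2 1 p4 0 1 1 p8 1 1 0 1 0 1 0
p1 (pos 1,3,5,7,9,11,13,15): XOR of data positions = 1⊕0⊕1⊕1⊕0⊕0⊕0 = 1
p2 (pos 2,3,6,7,10,11,14,15): XOR of data positions = 1⊕1⊕1⊕1⊕0⊕1⊕0 = 1
p4 (pos 4,5,6,7,12,13,14,15): XOR of data positions = 0⊕1⊕1⊕1⊕0⊕1⊕0 = 0
p8 (pos 8,9,10,11,12,13,14,15): XOR of data positions = 1⊕1⊕0⊕1⊕0⊕1⊕0 = 0
Codeword: 111001101101010

111001101101010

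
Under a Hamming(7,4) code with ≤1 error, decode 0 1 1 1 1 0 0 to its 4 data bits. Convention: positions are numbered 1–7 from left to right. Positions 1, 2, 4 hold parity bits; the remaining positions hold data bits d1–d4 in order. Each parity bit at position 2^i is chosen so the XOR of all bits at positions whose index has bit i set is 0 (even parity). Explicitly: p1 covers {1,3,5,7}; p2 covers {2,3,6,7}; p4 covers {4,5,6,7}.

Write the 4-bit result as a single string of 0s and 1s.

s1 (pos 1,3,5,7): 0⊕1⊕1⊕0 = 0
s2 (pos 2,3,6,7): 1⊕1⊕0⊕0 = 0
s4 (pos 4,5,6,7): 1⊕1⊕0⊕0 = 0
Syndrome s4…s1 = 000 → no error.
Read data bits from positions 3,5,6,7: 1100

1100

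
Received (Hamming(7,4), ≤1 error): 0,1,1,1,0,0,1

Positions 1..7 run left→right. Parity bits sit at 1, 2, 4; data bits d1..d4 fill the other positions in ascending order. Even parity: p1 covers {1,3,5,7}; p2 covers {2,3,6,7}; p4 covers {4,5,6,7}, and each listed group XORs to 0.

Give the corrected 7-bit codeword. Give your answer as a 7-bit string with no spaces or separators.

0011001

s1 (pos 1,3,5,7): 0⊕1⊕0⊕1 = 0
s2 (pos 2,3,6,7): 1⊕1⊕0⊕1 = 1
s4 (pos 4,5,6,7): 1⊕0⊕0⊕1 = 0
Syndrome s4…s1 = 010 → error at position 2.
Flip position 2: 0111001 → 0011001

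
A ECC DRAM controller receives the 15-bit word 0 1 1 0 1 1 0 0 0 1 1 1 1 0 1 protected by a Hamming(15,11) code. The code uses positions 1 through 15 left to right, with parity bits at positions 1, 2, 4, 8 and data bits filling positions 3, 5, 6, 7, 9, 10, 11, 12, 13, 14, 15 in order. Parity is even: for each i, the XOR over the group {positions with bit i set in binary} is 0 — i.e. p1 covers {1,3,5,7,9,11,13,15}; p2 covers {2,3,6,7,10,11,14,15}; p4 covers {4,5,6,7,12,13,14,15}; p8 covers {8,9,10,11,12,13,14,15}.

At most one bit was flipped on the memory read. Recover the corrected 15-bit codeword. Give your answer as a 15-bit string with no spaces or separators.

s1 (pos 1,3,5,7,9,11,13,15): 0⊕1⊕1⊕0⊕0⊕1⊕1⊕1 = 1
s2 (pos 2,3,6,7,10,11,14,15): 1⊕1⊕1⊕0⊕1⊕1⊕0⊕1 = 0
s4 (pos 4,5,6,7,12,13,14,15): 0⊕1⊕1⊕0⊕1⊕1⊕0⊕1 = 1
s8 (pos 8,9,10,11,12,13,14,15): 0⊕0⊕1⊕1⊕1⊕1⊕0⊕1 = 1
Syndrome s8…s1 = 1101 → error at position 13.
Flip position 13: 011011000111101 → 011011000111001

011011000111001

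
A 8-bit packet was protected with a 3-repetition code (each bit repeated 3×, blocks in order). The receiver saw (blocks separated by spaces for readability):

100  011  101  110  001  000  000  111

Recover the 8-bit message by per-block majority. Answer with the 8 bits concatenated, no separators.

01110001

Block 1 (100): 1 one → 0
Block 2 (011): 2 ones → 1
Block 3 (101): 2 ones → 1
Block 4 (110): 2 ones → 1
Block 5 (001): 1 one → 0
Block 6 (000): 0 ones → 0
Block 7 (000): 0 ones → 0
Block 8 (111): 3 ones → 1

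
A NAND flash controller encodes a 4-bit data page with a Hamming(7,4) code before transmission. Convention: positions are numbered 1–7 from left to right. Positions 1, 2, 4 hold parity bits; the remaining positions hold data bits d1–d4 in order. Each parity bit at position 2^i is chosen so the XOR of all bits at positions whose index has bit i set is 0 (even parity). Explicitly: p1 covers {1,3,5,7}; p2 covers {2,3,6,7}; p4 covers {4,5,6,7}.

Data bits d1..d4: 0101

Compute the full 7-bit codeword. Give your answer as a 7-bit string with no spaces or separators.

Place data at non-parity positions: p1 p2 0 p4 1 0 1
p1 (pos 1,3,5,7): XOR of data positions = 0⊕1⊕1 = 0
p2 (pos 2,3,6,7): XOR of data positions = 0⊕0⊕1 = 1
p4 (pos 4,5,6,7): XOR of data positions = 1⊕0⊕1 = 0
Codeword: 0100101

0100101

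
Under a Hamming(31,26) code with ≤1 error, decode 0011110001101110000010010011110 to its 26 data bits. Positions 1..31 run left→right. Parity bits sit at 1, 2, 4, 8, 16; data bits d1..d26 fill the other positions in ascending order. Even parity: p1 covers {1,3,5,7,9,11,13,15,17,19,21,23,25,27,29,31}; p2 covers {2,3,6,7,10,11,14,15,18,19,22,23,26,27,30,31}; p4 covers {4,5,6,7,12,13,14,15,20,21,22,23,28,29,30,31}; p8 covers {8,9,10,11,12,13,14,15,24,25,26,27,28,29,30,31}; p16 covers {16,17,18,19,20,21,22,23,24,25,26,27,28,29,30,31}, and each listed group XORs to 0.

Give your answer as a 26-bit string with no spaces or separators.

11100110111000010010011110

s1 (pos 1,3,5,7,9,11,13,15,17,19,21,23,25,27,29,31): 0⊕1⊕1⊕0⊕0⊕1⊕1⊕1⊕0⊕0⊕1⊕0⊕0⊕1⊕1⊕0 = 0
s2 (pos 2,3,6,7,10,11,14,15,18,19,22,23,26,27,30,31): 0⊕1⊕1⊕0⊕1⊕1⊕1⊕1⊕0⊕0⊕0⊕0⊕0⊕1⊕1⊕0 = 0
s4 (pos 4,5,6,7,12,13,14,15,20,21,22,23,28,29,30,31): 1⊕1⊕1⊕0⊕0⊕1⊕1⊕1⊕0⊕1⊕0⊕0⊕1⊕1⊕1⊕0 = 0
s8 (pos 8,9,10,11,12,13,14,15,24,25,26,27,28,29,30,31): 0⊕0⊕1⊕1⊕0⊕1⊕1⊕1⊕1⊕0⊕0⊕1⊕1⊕1⊕1⊕0 = 0
s16 (pos 16,17,18,19,20,21,22,23,24,25,26,27,28,29,30,31): 0⊕0⊕0⊕0⊕0⊕1⊕0⊕0⊕1⊕0⊕0⊕1⊕1⊕1⊕1⊕0 = 0
Syndrome s16…s1 = 00000 → no error.
Read data bits from positions 3,5,6,7,9,10,11,12,13,14,15,17,18,19,20,21,22,23,24,25,26,27,28,29,30,31: 11100110111000010010011110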